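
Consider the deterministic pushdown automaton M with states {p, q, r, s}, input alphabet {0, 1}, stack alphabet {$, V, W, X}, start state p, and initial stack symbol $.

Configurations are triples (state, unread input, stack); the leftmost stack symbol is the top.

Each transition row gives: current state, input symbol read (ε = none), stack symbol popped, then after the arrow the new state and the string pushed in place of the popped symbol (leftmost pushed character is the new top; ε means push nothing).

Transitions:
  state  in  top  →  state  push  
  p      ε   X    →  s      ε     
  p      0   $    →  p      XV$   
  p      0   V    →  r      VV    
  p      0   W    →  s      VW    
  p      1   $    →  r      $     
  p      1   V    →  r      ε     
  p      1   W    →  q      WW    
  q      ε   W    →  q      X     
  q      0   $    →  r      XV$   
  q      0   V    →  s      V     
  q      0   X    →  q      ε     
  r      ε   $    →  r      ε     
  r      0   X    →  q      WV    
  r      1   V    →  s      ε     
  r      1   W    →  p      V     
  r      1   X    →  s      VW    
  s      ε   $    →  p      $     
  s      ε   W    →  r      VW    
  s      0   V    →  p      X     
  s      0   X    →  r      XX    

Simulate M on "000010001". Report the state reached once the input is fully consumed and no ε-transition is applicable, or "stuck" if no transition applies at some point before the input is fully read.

(p, 000010001, $)
  read 0, top $: go to p, push XV$ → (p, 00010001, XV$)
  ε-move, top X: go to s, push ε → (s, 00010001, V$)
  read 0, top V: go to p, push X → (p, 0010001, X$)
  ε-move, top X: go to s, push ε → (s, 0010001, $)
  ε-move, top $: go to p, push $ → (p, 0010001, $)
  read 0, top $: go to p, push XV$ → (p, 010001, XV$)
  ε-move, top X: go to s, push ε → (s, 010001, V$)
  read 0, top V: go to p, push X → (p, 10001, X$)
  ε-move, top X: go to s, push ε → (s, 10001, $)
  ε-move, top $: go to p, push $ → (p, 10001, $)
  read 1, top $: go to r, push $ → (r, 0001, $)
  ε-move, top $: go to r, push ε → (r, 0001, ε)
No transition for (r, 0, top ε); M blocks with input 0001 remaining.

stuck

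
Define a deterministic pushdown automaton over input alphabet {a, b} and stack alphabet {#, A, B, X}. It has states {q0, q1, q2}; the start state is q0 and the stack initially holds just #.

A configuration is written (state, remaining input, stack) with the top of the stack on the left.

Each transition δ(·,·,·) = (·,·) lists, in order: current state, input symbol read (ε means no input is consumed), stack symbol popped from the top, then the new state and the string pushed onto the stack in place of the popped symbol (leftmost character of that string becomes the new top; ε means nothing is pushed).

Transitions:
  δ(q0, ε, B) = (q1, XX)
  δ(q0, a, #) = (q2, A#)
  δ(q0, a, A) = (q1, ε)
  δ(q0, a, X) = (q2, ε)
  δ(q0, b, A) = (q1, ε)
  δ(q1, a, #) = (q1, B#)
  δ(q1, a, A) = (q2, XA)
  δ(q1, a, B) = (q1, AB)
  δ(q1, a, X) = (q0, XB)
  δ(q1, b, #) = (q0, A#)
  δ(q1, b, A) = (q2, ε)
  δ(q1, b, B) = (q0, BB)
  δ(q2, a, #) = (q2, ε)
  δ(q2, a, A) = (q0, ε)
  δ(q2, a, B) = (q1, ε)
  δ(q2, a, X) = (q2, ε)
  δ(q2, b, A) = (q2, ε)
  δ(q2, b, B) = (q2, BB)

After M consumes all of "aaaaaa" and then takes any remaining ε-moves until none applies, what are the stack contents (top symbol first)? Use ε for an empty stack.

(q0, aaaaaa, #)
  read a, top #: go to q2, push A# → (q2, aaaaa, A#)
  read a, top A: go to q0, push ε → (q0, aaaa, #)
  read a, top #: go to q2, push A# → (q2, aaa, A#)
  read a, top A: go to q0, push ε → (q0, aa, #)
  read a, top #: go to q2, push A# → (q2, a, A#)
  read a, top A: go to q0, push ε → (q0, ε, #)
All input consumed in state q0 with stack #.

#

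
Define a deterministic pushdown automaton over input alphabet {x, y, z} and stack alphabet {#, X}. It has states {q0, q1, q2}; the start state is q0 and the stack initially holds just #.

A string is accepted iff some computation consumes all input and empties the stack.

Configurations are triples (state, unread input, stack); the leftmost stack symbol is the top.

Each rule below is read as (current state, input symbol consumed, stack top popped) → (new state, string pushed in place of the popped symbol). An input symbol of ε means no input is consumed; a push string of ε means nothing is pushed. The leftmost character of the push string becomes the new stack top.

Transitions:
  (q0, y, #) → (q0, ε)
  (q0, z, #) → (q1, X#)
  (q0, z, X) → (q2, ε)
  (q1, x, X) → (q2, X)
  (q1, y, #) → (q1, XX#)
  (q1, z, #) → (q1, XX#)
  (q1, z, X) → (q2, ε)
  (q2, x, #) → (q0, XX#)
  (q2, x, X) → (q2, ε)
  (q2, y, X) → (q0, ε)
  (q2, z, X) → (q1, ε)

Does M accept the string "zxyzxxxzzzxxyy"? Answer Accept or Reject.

(q0, zxyzxxxzzzxxyy, #)
  read z, top #: go to q1, push X# → (q1, xyzxxxzzzxxyy, X#)
  read x, top X: go to q2, push X → (q2, yzxxxzzzxxyy, X#)
  read y, top X: go to q0, push ε → (q0, zxxxzzzxxyy, #)
  read z, top #: go to q1, push X# → (q1, xxxzzzxxyy, X#)
  read x, top X: go to q2, push X → (q2, xxzzzxxyy, X#)
  read x, top X: go to q2, push ε → (q2, xzzzxxyy, #)
  read x, top #: go to q0, push XX# → (q0, zzzxxyy, XX#)
  read z, top X: go to q2, push ε → (q2, zzxxyy, X#)
  read z, top X: go to q1, push ε → (q1, zxxyy, #)
  read z, top #: go to q1, push XX# → (q1, xxyy, XX#)
  read x, top X: go to q2, push X → (q2, xyy, XX#)
  read x, top X: go to q2, push ε → (q2, yy, X#)
  read y, top X: go to q0, push ε → (q0, y, #)
  read y, top #: go to q0, push ε → (q0, ε, ε)
All input consumed and the stack is empty.

Accept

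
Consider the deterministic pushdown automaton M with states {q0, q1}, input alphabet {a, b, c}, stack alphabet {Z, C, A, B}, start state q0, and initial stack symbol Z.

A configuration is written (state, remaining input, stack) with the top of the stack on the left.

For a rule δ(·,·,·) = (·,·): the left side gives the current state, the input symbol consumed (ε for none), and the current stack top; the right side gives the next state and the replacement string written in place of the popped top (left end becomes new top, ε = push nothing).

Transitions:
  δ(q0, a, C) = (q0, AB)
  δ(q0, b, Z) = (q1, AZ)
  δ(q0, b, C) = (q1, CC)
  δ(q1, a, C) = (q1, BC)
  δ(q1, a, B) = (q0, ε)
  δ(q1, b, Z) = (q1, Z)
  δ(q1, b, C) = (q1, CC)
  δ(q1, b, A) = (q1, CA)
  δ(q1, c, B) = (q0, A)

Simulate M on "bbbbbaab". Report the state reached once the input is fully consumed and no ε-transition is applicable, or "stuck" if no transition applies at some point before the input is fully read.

(q0, bbbbbaab, Z)
  read b, top Z: go to q1, push AZ → (q1, bbbbaab, AZ)
  read b, top A: go to q1, push CA → (q1, bbbaab, CAZ)
  read b, top C: go to q1, push CC → (q1, bbaab, CCAZ)
  read b, top C: go to q1, push CC → (q1, baab, CCCAZ)
  read b, top C: go to q1, push CC → (q1, aab, CCCCAZ)
  read a, top C: go to q1, push BC → (q1, ab, BCCCCAZ)
  read a, top B: go to q0, push ε → (q0, b, CCCCAZ)
  read b, top C: go to q1, push CC → (q1, ε, CCCCCAZ)
All input consumed; M is in state q1.

q1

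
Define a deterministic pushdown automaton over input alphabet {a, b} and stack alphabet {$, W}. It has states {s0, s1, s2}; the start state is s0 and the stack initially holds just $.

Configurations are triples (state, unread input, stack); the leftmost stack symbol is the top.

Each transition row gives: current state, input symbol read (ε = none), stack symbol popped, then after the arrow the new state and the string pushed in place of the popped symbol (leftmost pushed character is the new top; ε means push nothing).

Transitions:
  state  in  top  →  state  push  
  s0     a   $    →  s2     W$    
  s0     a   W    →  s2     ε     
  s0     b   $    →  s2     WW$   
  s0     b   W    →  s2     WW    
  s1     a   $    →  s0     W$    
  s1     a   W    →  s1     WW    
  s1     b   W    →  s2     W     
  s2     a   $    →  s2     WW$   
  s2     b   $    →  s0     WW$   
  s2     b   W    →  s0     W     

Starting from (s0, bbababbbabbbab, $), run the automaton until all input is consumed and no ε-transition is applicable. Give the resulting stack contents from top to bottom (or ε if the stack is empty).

WW$

(s0, bbababbbabbbab, $)
  read b, top $: go to s2, push WW$ → (s2, bababbbabbbab, WW$)
  read b, top W: go to s0, push W → (s0, ababbbabbbab, WW$)
  read a, top W: go to s2, push ε → (s2, babbbabbbab, W$)
  read b, top W: go to s0, push W → (s0, abbbabbbab, W$)
  read a, top W: go to s2, push ε → (s2, bbbabbbab, $)
  read b, top $: go to s0, push WW$ → (s0, bbabbbab, WW$)
  read b, top W: go to s2, push WW → (s2, babbbab, WWW$)
  read b, top W: go to s0, push W → (s0, abbbab, WWW$)
  read a, top W: go to s2, push ε → (s2, bbbab, WW$)
  read b, top W: go to s0, push W → (s0, bbab, WW$)
  read b, top W: go to s2, push WW → (s2, bab, WWW$)
  read b, top W: go to s0, push W → (s0, ab, WWW$)
  read a, top W: go to s2, push ε → (s2, b, WW$)
  read b, top W: go to s0, push W → (s0, ε, WW$)
All input consumed in state s0 with stack WW$.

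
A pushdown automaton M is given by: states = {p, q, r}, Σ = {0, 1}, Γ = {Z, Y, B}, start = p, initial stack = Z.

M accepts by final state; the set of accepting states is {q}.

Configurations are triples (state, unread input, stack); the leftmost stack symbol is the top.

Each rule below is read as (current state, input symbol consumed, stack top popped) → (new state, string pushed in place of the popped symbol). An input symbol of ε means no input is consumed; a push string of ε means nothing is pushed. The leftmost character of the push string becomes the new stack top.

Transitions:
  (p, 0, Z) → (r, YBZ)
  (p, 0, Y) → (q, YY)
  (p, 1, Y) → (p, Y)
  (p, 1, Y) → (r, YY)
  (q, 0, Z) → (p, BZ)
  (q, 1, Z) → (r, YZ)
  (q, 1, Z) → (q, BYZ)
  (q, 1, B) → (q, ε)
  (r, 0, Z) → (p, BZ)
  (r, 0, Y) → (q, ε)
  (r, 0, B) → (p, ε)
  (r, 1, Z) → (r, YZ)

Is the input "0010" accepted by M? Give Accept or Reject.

Reject

No computation consumes all input and reaches a final state.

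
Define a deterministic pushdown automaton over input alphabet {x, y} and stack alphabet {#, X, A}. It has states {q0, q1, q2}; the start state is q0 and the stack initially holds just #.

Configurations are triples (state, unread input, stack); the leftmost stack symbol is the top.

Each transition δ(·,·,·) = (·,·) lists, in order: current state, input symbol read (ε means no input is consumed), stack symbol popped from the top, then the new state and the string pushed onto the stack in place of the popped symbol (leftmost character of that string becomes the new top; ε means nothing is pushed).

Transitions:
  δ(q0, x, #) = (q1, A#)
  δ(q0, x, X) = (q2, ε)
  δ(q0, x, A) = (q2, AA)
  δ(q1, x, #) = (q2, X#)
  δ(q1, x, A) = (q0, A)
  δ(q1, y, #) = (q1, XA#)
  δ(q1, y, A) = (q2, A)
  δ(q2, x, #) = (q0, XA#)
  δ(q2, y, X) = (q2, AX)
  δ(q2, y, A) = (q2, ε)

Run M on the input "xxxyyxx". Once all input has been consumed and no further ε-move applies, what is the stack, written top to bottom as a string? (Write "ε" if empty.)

(q0, xxxyyxx, #)
  read x, top #: go to q1, push A# → (q1, xxyyxx, A#)
  read x, top A: go to q0, push A → (q0, xyyxx, A#)
  read x, top A: go to q2, push AA → (q2, yyxx, AA#)
  read y, top A: go to q2, push ε → (q2, yxx, A#)
  read y, top A: go to q2, push ε → (q2, xx, #)
  read x, top #: go to q0, push XA# → (q0, x, XA#)
  read x, top X: go to q2, push ε → (q2, ε, A#)
All input consumed in state q2 with stack A#.

A#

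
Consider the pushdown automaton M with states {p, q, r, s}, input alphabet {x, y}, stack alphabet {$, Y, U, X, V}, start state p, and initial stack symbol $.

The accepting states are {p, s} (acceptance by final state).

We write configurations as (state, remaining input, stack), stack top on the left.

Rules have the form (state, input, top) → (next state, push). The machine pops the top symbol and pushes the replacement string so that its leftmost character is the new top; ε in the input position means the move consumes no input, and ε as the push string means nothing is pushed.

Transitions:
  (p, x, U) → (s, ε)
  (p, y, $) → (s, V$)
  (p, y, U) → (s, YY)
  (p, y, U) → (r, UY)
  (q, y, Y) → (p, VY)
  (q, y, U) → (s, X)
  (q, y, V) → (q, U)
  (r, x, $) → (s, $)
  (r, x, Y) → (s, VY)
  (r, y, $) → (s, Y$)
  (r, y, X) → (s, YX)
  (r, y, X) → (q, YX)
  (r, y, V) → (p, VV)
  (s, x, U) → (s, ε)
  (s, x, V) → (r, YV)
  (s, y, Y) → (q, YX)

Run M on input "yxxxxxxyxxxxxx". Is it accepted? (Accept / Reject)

Reject

No computation consumes all input and reaches a final state.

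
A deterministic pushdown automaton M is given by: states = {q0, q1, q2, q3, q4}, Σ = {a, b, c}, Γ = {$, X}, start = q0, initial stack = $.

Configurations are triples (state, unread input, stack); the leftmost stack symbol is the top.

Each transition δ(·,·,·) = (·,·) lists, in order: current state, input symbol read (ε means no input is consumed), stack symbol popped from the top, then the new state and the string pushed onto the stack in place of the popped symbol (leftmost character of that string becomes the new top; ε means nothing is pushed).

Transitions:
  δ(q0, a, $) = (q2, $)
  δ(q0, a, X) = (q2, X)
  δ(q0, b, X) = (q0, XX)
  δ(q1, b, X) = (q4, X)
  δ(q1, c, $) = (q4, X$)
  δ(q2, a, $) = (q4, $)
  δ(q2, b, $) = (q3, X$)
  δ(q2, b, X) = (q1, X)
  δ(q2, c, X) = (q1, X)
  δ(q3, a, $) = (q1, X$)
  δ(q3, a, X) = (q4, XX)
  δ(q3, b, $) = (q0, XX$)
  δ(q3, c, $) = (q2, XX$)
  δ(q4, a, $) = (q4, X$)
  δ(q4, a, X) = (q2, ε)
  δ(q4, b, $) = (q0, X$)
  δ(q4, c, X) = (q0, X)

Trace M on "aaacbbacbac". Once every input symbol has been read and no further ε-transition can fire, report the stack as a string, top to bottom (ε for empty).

(q0, aaacbbacbac, $) ⊢ (q2, aacbbacbac, $) ⊢ (q4, acbbacbac, $) ⊢ (q4, cbbacbac, X$) ⊢ (q0, bbacbac, X$) ⊢ (q0, bacbac, XX$) ⊢ (q0, acbac, XXX$) ⊢ (q2, cbac, XXX$) ⊢ (q1, bac, XXX$) ⊢ (q4, ac, XXX$) ⊢ (q2, c, XX$) ⊢ (q1, ε, XX$)
All input consumed in state q1 with stack XX$.

XX$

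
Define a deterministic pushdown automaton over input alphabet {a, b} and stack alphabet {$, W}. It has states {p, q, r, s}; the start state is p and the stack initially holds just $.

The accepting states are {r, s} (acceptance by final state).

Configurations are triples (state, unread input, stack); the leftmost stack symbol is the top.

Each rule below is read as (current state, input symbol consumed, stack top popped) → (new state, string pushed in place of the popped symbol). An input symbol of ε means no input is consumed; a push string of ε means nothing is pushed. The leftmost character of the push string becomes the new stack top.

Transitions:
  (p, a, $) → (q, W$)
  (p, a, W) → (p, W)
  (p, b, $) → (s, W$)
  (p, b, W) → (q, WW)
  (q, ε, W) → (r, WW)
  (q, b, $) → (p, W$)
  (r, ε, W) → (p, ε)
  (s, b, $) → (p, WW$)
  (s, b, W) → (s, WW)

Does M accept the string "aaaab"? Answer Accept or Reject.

(p, aaaab, $) ⊢ (q, aaab, W$) ⊢ (r, aaab, WW$) ⊢ (p, aaab, W$) ⊢ (p, aab, W$) ⊢ (p, ab, W$) ⊢ (p, b, W$) ⊢ (q, ε, WW$) ⊢ (r, ε, WWW$)
All input consumed; state r ∈ F.

Accept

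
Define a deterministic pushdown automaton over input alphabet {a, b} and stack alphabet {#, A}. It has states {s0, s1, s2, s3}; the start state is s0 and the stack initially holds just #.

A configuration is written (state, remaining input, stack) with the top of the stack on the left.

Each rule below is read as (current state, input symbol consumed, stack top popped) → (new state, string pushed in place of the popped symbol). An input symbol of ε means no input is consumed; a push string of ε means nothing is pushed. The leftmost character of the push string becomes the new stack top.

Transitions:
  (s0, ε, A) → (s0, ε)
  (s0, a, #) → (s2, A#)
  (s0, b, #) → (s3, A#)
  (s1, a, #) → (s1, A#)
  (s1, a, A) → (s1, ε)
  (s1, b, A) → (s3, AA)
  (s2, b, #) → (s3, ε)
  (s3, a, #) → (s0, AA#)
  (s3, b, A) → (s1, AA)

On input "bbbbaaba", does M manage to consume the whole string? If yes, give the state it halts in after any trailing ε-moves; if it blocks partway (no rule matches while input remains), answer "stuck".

(s0, bbbbaaba, #)
  read b, top #: go to s3, push A# → (s3, bbbaaba, A#)
  read b, top A: go to s1, push AA → (s1, bbaaba, AA#)
  read b, top A: go to s3, push AA → (s3, baaba, AAA#)
  read b, top A: go to s1, push AA → (s1, aaba, AAAA#)
  read a, top A: go to s1, push ε → (s1, aba, AAA#)
  read a, top A: go to s1, push ε → (s1, ba, AA#)
  read b, top A: go to s3, push AA → (s3, a, AAA#)
No transition for (s3, a, top A); M blocks with input a remaining.

stuck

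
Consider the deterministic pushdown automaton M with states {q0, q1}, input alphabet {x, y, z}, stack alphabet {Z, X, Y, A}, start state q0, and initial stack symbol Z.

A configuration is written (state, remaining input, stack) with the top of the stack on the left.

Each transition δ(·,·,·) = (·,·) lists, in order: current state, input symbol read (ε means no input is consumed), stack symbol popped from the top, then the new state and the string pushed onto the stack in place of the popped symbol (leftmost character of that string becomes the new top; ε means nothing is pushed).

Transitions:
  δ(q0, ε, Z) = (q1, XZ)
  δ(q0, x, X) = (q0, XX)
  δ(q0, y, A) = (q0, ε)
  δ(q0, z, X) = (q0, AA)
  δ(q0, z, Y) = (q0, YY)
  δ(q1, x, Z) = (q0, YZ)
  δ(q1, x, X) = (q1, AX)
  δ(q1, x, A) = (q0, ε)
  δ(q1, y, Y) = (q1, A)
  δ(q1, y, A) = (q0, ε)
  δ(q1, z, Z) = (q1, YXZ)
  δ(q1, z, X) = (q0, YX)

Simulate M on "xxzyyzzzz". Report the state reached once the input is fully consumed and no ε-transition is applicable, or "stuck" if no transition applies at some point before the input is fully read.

q0

(q0, xxzyyzzzz, Z)
  ε-move, top Z: go to q1, push XZ → (q1, xxzyyzzzz, XZ)
  read x, top X: go to q1, push AX → (q1, xzyyzzzz, AXZ)
  read x, top A: go to q0, push ε → (q0, zyyzzzz, XZ)
  read z, top X: go to q0, push AA → (q0, yyzzzz, AAZ)
  read y, top A: go to q0, push ε → (q0, yzzzz, AZ)
  read y, top A: go to q0, push ε → (q0, zzzz, Z)
  ε-move, top Z: go to q1, push XZ → (q1, zzzz, XZ)
  read z, top X: go to q0, push YX → (q0, zzz, YXZ)
  read z, top Y: go to q0, push YY → (q0, zz, YYXZ)
  read z, top Y: go to q0, push YY → (q0, z, YYYXZ)
  read z, top Y: go to q0, push YY → (q0, ε, YYYYXZ)
All input consumed; M is in state q0.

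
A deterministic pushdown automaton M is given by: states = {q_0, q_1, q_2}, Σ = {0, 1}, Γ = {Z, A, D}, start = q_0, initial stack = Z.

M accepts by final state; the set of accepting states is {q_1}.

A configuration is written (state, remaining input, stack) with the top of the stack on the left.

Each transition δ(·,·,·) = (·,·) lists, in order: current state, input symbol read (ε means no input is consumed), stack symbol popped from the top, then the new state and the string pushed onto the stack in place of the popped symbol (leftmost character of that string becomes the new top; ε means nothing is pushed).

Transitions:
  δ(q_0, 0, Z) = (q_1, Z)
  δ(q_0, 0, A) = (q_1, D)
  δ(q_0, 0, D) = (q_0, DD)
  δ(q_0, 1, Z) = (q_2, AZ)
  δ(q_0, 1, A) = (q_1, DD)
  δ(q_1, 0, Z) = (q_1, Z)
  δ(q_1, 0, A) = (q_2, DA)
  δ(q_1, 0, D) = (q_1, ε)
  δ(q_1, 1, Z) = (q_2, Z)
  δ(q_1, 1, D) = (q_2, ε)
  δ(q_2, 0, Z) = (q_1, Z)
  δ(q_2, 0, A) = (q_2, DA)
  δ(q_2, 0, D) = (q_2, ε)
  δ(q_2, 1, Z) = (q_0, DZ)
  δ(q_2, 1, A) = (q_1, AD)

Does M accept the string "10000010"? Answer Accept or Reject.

Reject

(q_0, 10000010, Z) ⊢ (q_2, 0000010, AZ) ⊢ (q_2, 000010, DAZ) ⊢ (q_2, 00010, AZ) ⊢ (q_2, 0010, DAZ) ⊢ (q_2, 010, AZ) ⊢ (q_2, 10, DAZ)
No transition applies at (q_2, 10, DAZ); input not fully consumed.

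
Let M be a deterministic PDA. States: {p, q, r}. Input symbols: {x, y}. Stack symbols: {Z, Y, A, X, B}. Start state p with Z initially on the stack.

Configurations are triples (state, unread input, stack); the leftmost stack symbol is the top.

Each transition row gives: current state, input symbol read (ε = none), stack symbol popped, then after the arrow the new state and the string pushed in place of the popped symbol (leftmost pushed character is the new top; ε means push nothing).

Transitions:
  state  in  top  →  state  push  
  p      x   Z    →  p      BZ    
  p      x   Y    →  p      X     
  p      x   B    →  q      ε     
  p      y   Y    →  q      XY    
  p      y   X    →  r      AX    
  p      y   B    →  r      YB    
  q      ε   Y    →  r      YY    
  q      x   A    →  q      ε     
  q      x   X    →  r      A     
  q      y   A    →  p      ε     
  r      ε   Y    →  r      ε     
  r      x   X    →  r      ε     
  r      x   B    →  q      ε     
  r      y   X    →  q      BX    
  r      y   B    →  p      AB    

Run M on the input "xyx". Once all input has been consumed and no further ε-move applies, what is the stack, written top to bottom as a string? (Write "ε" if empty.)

Z

(p, xyx, Z)
  read x, top Z: go to p, push BZ → (p, yx, BZ)
  read y, top B: go to r, push YB → (r, x, YBZ)
  ε-move, top Y: go to r, push ε → (r, x, BZ)
  read x, top B: go to q, push ε → (q, ε, Z)
All input consumed in state q with stack Z.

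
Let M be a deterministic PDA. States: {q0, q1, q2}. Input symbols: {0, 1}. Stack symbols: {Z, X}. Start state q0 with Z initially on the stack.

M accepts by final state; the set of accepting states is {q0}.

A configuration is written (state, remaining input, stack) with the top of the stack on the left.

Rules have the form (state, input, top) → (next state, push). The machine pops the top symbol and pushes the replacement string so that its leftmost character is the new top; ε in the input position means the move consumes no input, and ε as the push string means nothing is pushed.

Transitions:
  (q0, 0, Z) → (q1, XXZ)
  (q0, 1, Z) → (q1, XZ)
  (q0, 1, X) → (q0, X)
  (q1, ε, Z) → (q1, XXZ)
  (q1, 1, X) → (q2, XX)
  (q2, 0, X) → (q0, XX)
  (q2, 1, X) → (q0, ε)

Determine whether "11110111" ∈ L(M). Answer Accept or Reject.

Reject

(q0, 11110111, Z)
  read 1, top Z: go to q1, push XZ → (q1, 1110111, XZ)
  read 1, top X: go to q2, push XX → (q2, 110111, XXZ)
  read 1, top X: go to q0, push ε → (q0, 10111, XZ)
  read 1, top X: go to q0, push X → (q0, 0111, XZ)
No transition applies at (q0, 0111, XZ); input not fully consumed.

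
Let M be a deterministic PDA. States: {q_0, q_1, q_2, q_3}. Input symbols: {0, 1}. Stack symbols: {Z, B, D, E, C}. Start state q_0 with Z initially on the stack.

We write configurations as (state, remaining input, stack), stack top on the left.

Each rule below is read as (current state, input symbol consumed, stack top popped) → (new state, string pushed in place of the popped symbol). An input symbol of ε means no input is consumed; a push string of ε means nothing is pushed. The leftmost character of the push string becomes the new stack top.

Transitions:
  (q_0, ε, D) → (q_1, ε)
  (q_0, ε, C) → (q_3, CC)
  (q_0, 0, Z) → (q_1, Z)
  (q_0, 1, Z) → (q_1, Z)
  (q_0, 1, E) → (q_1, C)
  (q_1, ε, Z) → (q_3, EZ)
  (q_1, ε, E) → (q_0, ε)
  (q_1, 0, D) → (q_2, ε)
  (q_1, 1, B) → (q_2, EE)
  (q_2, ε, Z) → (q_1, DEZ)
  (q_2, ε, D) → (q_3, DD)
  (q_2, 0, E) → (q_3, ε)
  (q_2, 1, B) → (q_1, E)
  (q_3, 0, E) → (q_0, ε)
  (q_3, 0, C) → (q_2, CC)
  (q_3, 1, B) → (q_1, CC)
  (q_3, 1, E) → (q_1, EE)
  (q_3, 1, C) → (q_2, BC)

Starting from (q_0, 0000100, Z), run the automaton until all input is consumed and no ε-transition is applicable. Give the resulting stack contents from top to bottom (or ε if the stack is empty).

(q_0, 0000100, Z) ⊢ (q_1, 000100, Z) ⊢ (q_3, 000100, EZ) ⊢ (q_0, 00100, Z) ⊢ (q_1, 0100, Z) ⊢ (q_3, 0100, EZ) ⊢ (q_0, 100, Z) ⊢ (q_1, 00, Z) ⊢ (q_3, 00, EZ) ⊢ (q_0, 0, Z) ⊢ (q_1, ε, Z) ⊢ (q_3, ε, EZ)
All input consumed in state q_3 with stack EZ.

EZ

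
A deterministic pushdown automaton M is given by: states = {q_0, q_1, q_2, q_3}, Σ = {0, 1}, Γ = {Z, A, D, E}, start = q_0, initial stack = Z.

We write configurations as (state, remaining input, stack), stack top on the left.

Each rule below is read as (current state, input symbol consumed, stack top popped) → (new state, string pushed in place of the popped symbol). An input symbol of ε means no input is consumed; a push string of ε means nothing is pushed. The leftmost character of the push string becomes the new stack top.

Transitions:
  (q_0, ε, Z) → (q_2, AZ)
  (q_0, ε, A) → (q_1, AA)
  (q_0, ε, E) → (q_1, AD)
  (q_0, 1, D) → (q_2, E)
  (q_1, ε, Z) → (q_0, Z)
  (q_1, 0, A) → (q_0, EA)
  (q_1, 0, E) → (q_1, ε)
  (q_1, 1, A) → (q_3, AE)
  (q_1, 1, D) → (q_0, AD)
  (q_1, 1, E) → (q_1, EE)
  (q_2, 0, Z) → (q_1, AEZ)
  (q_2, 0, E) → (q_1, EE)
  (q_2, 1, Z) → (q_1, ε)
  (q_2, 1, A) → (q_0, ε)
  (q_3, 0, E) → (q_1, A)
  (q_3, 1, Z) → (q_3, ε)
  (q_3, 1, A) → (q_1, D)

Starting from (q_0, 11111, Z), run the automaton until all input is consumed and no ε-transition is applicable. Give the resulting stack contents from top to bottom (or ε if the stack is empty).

(q_0, 11111, Z)
  ε-move, top Z: go to q_2, push AZ → (q_2, 11111, AZ)
  read 1, top A: go to q_0, push ε → (q_0, 1111, Z)
  ε-move, top Z: go to q_2, push AZ → (q_2, 1111, AZ)
  read 1, top A: go to q_0, push ε → (q_0, 111, Z)
  ε-move, top Z: go to q_2, push AZ → (q_2, 111, AZ)
  read 1, top A: go to q_0, push ε → (q_0, 11, Z)
  ε-move, top Z: go to q_2, push AZ → (q_2, 11, AZ)
  read 1, top A: go to q_0, push ε → (q_0, 1, Z)
  ε-move, top Z: go to q_2, push AZ → (q_2, 1, AZ)
  read 1, top A: go to q_0, push ε → (q_0, ε, Z)
  ε-move, top Z: go to q_2, push AZ → (q_2, ε, AZ)
All input consumed in state q_2 with stack AZ.

AZ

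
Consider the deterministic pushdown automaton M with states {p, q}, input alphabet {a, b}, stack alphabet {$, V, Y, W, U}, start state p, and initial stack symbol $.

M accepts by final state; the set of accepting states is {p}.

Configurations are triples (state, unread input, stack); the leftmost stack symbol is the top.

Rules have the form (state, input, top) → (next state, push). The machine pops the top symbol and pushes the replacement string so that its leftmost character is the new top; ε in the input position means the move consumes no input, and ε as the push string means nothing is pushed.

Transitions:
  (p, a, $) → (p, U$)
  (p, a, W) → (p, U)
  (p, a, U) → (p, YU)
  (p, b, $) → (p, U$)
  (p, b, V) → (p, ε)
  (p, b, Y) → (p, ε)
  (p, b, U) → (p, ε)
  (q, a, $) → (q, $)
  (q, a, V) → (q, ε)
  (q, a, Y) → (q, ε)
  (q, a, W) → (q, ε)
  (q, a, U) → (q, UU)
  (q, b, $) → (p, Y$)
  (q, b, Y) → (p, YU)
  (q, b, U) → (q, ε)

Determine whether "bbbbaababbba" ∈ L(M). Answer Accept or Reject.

(p, bbbbaababbba, $)
  read b, top $: go to p, push U$ → (p, bbbaababbba, U$)
  read b, top U: go to p, push ε → (p, bbaababbba, $)
  read b, top $: go to p, push U$ → (p, baababbba, U$)
  read b, top U: go to p, push ε → (p, aababbba, $)
  read a, top $: go to p, push U$ → (p, ababbba, U$)
  read a, top U: go to p, push YU → (p, babbba, YU$)
  read b, top Y: go to p, push ε → (p, abbba, U$)
  read a, top U: go to p, push YU → (p, bbba, YU$)
  read b, top Y: go to p, push ε → (p, bba, U$)
  read b, top U: go to p, push ε → (p, ba, $)
  read b, top $: go to p, push U$ → (p, a, U$)
  read a, top U: go to p, push YU → (p, ε, YU$)
All input consumed; state p ∈ F.

Accept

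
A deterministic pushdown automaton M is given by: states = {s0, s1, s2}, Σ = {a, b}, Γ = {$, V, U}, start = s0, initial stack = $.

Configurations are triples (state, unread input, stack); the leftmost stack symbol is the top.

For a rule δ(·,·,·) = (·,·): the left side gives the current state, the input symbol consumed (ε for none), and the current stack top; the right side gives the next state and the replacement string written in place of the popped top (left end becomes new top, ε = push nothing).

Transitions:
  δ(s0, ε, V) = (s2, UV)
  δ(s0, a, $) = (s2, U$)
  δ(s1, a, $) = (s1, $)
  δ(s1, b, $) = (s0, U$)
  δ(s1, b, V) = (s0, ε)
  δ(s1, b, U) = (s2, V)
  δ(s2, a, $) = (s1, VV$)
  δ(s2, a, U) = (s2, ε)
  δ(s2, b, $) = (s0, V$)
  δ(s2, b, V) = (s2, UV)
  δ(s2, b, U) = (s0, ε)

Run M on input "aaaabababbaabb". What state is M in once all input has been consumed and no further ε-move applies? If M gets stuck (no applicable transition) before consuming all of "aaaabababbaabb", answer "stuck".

(s0, aaaabababbaabb, $) ⊢ (s2, aaabababbaabb, U$) ⊢ (s2, aabababbaabb, $) ⊢ (s1, abababbaabb, VV$)
No transition for (s1, a, top V); M blocks with input abababbaabb remaining.

stuck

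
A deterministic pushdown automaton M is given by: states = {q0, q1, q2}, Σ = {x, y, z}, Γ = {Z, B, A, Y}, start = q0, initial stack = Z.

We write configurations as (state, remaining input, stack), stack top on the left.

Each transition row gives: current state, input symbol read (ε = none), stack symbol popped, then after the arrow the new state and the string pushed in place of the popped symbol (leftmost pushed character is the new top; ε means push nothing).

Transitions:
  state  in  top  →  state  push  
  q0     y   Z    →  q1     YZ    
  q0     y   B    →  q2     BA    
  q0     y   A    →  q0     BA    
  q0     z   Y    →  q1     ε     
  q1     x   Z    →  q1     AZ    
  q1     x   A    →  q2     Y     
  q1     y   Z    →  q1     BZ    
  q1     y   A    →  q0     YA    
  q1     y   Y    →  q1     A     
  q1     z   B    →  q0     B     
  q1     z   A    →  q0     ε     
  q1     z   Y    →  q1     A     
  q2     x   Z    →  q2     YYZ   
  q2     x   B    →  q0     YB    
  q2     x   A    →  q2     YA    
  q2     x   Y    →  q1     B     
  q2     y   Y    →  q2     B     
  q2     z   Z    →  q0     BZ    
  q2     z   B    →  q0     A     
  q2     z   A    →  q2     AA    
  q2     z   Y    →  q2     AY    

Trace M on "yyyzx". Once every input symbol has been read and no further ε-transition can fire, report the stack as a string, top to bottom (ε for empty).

YZ

(q0, yyyzx, Z)
  read y, top Z: go to q1, push YZ → (q1, yyzx, YZ)
  read y, top Y: go to q1, push A → (q1, yzx, AZ)
  read y, top A: go to q0, push YA → (q0, zx, YAZ)
  read z, top Y: go to q1, push ε → (q1, x, AZ)
  read x, top A: go to q2, push Y → (q2, ε, YZ)
All input consumed in state q2 with stack YZ.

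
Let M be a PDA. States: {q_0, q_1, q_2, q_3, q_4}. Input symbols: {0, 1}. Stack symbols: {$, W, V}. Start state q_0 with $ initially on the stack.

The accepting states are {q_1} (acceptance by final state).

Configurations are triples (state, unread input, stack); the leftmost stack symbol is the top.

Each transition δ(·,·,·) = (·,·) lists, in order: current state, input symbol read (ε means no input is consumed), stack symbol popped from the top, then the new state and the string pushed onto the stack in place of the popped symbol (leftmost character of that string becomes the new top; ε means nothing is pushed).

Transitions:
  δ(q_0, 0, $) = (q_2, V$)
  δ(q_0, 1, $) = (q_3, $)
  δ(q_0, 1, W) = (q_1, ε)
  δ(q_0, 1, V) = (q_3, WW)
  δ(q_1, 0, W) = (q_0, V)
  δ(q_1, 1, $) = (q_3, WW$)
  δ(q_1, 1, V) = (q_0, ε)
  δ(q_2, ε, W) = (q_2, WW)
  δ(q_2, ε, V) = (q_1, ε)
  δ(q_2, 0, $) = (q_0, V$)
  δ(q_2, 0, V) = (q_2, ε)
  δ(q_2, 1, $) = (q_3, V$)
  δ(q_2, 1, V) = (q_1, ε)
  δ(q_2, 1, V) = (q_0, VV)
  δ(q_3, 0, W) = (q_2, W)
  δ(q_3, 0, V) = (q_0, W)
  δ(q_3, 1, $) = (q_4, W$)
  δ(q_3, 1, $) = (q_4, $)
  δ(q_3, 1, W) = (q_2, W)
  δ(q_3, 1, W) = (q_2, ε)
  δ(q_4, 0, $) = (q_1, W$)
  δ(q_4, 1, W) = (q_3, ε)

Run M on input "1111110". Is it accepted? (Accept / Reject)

Accept

One accepting computation: (q_0, 1111110, $) ⊢ (q_3, 111110, $) ⊢ (q_4, 11110, W$) ⊢ (q_3, 1110, $) ⊢ (q_4, 110, W$) ⊢ (q_3, 10, $) ⊢ (q_4, 0, $) ⊢ (q_1, ε, W$)
All input consumed and state q_1 ∈ F.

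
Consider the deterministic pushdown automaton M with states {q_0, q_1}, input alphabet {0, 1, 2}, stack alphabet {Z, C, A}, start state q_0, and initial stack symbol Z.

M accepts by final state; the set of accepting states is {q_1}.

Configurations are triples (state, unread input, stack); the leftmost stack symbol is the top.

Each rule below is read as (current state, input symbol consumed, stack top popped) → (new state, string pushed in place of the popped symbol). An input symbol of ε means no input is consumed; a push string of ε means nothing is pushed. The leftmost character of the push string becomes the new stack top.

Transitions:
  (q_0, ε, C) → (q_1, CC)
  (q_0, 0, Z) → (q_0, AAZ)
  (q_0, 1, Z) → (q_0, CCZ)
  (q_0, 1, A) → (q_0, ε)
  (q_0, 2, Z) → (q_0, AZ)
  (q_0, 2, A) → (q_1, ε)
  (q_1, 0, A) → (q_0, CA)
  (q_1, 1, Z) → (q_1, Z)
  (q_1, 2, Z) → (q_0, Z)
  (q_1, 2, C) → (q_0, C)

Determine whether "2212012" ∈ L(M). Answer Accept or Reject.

Accept

(q_0, 2212012, Z)
  read 2, top Z: go to q_0, push AZ → (q_0, 212012, AZ)
  read 2, top A: go to q_1, push ε → (q_1, 12012, Z)
  read 1, top Z: go to q_1, push Z → (q_1, 2012, Z)
  read 2, top Z: go to q_0, push Z → (q_0, 012, Z)
  read 0, top Z: go to q_0, push AAZ → (q_0, 12, AAZ)
  read 1, top A: go to q_0, push ε → (q_0, 2, AZ)
  read 2, top A: go to q_1, push ε → (q_1, ε, Z)
All input consumed; state q_1 ∈ F.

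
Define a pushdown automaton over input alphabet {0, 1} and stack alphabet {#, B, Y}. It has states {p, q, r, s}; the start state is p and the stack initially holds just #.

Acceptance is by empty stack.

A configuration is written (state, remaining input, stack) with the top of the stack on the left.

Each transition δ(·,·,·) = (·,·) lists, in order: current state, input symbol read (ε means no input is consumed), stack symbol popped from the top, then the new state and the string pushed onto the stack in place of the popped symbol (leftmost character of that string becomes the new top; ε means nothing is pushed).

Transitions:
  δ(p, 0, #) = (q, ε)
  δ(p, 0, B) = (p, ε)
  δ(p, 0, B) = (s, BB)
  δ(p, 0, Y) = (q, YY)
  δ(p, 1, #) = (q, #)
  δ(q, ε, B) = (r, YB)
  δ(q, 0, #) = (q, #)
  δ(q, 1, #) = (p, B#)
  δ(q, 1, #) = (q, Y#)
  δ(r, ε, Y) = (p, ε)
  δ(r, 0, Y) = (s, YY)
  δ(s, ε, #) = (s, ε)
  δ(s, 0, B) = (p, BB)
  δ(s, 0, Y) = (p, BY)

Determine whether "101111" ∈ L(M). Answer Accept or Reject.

No computation consumes all input and empties the stack.

Reject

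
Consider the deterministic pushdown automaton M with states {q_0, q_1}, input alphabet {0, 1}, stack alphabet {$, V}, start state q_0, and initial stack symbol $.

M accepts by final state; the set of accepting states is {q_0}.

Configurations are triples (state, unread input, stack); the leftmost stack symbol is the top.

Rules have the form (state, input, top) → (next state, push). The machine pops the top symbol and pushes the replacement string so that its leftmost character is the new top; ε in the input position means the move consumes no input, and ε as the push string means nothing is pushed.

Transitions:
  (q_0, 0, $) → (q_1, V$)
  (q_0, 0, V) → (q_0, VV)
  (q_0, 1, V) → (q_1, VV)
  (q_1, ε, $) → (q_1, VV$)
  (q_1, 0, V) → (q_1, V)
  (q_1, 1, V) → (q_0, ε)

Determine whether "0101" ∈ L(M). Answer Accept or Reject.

Accept

(q_0, 0101, $)
  read 0, top $: go to q_1, push V$ → (q_1, 101, V$)
  read 1, top V: go to q_0, push ε → (q_0, 01, $)
  read 0, top $: go to q_1, push V$ → (q_1, 1, V$)
  read 1, top V: go to q_0, push ε → (q_0, ε, $)
All input consumed; state q_0 ∈ F.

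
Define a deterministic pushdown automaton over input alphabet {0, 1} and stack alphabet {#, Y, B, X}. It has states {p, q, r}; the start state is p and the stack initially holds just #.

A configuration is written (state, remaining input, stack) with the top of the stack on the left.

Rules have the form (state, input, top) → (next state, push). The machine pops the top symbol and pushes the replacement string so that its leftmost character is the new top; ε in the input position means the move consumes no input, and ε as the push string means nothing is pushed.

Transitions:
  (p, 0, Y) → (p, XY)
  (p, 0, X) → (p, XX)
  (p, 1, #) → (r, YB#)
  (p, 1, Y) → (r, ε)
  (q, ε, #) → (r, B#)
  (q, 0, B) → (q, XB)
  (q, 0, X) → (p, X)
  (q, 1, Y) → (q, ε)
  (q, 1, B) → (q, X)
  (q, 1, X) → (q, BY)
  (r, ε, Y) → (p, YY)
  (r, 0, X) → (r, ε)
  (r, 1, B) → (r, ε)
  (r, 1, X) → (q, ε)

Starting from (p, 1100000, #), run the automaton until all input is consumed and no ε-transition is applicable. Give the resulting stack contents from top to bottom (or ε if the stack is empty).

XXXXXYYB#

(p, 1100000, #) ⊢ (r, 100000, YB#) ⊢ (p, 100000, YYB#) ⊢ (r, 00000, YB#) ⊢ (p, 00000, YYB#) ⊢ (p, 0000, XYYB#) ⊢ (p, 000, XXYYB#) ⊢ (p, 00, XXXYYB#) ⊢ (p, 0, XXXXYYB#) ⊢ (p, ε, XXXXXYYB#)
All input consumed in state p with stack XXXXXYYB#.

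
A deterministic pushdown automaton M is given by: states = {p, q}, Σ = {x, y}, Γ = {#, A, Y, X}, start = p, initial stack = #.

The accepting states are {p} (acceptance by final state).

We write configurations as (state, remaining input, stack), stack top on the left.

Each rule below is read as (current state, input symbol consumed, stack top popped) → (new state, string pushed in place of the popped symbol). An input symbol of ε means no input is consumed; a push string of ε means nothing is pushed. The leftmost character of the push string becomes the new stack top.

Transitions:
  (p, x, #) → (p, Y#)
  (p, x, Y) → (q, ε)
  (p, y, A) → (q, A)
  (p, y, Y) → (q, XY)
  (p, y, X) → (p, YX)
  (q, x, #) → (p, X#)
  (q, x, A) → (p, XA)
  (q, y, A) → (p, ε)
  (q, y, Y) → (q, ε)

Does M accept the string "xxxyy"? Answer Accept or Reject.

Reject

(p, xxxyy, #) ⊢ (p, xxyy, Y#) ⊢ (q, xyy, #) ⊢ (p, yy, X#) ⊢ (p, y, YX#) ⊢ (q, ε, XYX#)
All input consumed; state q ∉ F and no further ε-move applies.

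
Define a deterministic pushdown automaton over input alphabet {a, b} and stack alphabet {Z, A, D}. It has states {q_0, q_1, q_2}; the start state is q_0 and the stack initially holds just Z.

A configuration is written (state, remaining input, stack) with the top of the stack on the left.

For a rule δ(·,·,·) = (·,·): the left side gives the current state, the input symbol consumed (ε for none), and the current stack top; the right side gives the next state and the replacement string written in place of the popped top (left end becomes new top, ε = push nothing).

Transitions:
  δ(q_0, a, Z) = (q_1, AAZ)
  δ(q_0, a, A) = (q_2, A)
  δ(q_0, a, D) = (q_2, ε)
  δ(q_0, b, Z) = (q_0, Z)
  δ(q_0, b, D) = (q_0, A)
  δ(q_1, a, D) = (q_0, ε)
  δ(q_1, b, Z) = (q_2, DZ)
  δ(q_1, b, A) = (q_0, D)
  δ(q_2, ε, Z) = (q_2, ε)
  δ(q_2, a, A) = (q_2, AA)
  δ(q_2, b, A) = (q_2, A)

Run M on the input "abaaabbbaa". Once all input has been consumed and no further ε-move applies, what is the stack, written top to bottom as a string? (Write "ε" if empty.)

(q_0, abaaabbbaa, Z)
  read a, top Z: go to q_1, push AAZ → (q_1, baaabbbaa, AAZ)
  read b, top A: go to q_0, push D → (q_0, aaabbbaa, DAZ)
  read a, top D: go to q_2, push ε → (q_2, aabbbaa, AZ)
  read a, top A: go to q_2, push AA → (q_2, abbbaa, AAZ)
  read a, top A: go to q_2, push AA → (q_2, bbbaa, AAAZ)
  read b, top A: go to q_2, push A → (q_2, bbaa, AAAZ)
  read b, top A: go to q_2, push A → (q_2, baa, AAAZ)
  read b, top A: go to q_2, push A → (q_2, aa, AAAZ)
  read a, top A: go to q_2, push AA → (q_2, a, AAAAZ)
  read a, top A: go to q_2, push AA → (q_2, ε, AAAAAZ)
All input consumed in state q_2 with stack AAAAAZ.

AAAAAZ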